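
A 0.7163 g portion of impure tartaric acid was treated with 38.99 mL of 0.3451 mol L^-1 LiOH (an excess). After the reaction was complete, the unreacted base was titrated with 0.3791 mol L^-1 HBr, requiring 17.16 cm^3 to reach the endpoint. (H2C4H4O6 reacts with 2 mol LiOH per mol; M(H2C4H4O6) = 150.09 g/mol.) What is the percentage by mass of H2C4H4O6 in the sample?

Total n(LiOH) added = 0.3451 x 0.03899 = 0.01346 mol.
n(HBr) used = 0.3791 x 0.01716 = 0.006505 mol, which equals the excess n(LiOH).
So n(LiOH) consumed by the sample = 0.01346 - 0.006505 = 0.006950 mol.
n(H2C4H4O6) = 0.006950 / 2 = 0.003475 mol.
mass H2C4H4O6 = 0.003475 x 150.09 = 0.5216 g, so %H2C4H4O6 = 0.5216/0.7163 x 100 = 72.8%.

72.8%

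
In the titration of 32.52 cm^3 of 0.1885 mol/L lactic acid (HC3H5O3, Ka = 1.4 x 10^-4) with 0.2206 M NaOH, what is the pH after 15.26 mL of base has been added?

Initial n(HC3H5O3) = 0.1885 x 0.03252 = 0.006130 mol.
n(NaOH) added = 0.2206 x 0.01526 = 0.003366 mol, converting that many moles of HC3H5O3 to C3H5O3-.
Remaining n(HC3H5O3) = 0.002764 mol; n(C3H5O3-) = 0.003366 mol.
By Henderson-Hasselbalch, pH = pKa + log([A^-]/[HA]) = 3.85 + log(0.003366/0.002764) = 3.85 + (+0.09) = 3.94.

3.94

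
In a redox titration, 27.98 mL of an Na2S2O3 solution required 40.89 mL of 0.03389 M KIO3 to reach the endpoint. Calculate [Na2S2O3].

0.297 M

n(KIO3) = 0.03389 x 0.04089 = 0.001386 mol.
From the balanced equation, 1 mol KIO3 reacts with 6 mol Na2S2O3, so n(Na2S2O3) = 0.001386 x 6/1 = 0.008315 mol.
[Na2S2O3] = 0.008315 / 0.02798 L = 0.297 M.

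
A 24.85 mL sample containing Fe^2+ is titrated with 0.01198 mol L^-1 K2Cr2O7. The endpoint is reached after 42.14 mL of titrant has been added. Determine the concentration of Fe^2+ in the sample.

0.122 M

n(K2Cr2O7) = 0.01198 x 0.04214 = 0.0005048 mol.
From the balanced equation, 1 mol K2Cr2O7 reacts with 6 mol Fe^2+, so n(Fe^2+) = 0.0005048 x 6/1 = 0.003029 mol.
[Fe^2+] = 0.003029 / 0.02485 L = 0.122 M.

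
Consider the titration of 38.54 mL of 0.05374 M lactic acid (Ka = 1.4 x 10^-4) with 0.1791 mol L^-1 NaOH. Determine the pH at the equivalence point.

8.24

n(HC3H5O3) = 0.05374 x 0.03854 = 0.002071 mol; V(NaOH) at equivalence = 0.002071/0.1791 = 0.01156 L.
At equivalence all the acid is converted to C3H5O3-; total volume = 0.03854 + 0.01156 = 0.05010 L, so [C3H5O3-] = 0.002071/0.05010 = 0.04134 M.
Kb = Kw/Ka = 1.0e-14 / 1.4 x 10^-4 = 7.14e-11.
[OH^-] = sqrt(Kb x [C3H5O3-]) = sqrt(7.14e-11 x 0.04134) = 1.72e-6 M.
pOH = 5.76, so pH = 14.00 - 5.76 = 8.24.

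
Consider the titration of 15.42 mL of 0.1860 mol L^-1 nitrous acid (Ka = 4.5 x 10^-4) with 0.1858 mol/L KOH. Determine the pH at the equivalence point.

n(HNO2) = 0.1860 x 0.01542 = 0.002868 mol; V(KOH) at equivalence = 0.002868/0.1858 = 0.01544 L.
At equivalence all the acid is converted to NO2-; total volume = 0.01542 + 0.01544 = 0.03086 L, so [NO2-] = 0.002868/0.03086 = 0.09295 M.
Kb = Kw/Ka = 1.0e-14 / 4.5 x 10^-4 = 2.22e-11.
[OH^-] = sqrt(Kb x [NO2-]) = sqrt(2.22e-11 x 0.09295) = 1.44e-6 M.
pOH = 5.84, so pH = 14.00 - 5.84 = 8.16.

8.16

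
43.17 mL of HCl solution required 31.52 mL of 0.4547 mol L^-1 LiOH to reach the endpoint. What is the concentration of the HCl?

n(LiOH) delivered = 0.4547 x 0.03152 = 0.01433 mol.
For a 1:1 reaction, n(HCl) = 0.01433 mol.
[HCl] = 0.01433 mol / 0.04317 L = 0.332 M.

0.332 M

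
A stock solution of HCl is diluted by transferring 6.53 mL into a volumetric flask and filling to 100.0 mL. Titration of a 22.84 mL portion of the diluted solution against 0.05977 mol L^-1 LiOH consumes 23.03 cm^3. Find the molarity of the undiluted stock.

0.923 M

n(LiOH) = 0.05977 x 0.02303 = 0.001377 mol.
n(HCl) in the aliquot = 0.001377 mol.
[diluted HCl] = 0.001377 / 0.02284 = 0.06027 M.
Dilution factor = 100.0/6.530 = 15.31, so [stock] = 0.06027 x 15.31 = 0.923 M.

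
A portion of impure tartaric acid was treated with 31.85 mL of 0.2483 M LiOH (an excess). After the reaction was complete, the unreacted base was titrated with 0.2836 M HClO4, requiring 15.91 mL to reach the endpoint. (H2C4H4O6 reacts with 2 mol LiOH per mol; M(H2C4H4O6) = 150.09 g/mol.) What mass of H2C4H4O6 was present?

0.255 g

Total n(LiOH) added = 0.2483 x 0.03185 = 0.007908 mol.
n(HClO4) used = 0.2836 x 0.01591 = 0.004512 mol, which equals the excess n(LiOH).
So n(LiOH) consumed by the sample = 0.007908 - 0.004512 = 0.003396 mol.
n(H2C4H4O6) = 0.003396 / 2 = 0.001698 mol.
mass = 0.001698 mol x 150.09 g/mol = 0.255 g.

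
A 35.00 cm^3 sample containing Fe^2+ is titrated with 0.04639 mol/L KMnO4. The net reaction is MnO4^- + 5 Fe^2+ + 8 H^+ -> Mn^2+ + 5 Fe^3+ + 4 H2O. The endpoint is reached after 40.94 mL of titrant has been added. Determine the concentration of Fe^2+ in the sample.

0.271 M

n(KMnO4) = 0.04639 x 0.04094 = 0.001899 mol.
From the balanced equation, 1 mol KMnO4 reacts with 5 mol Fe^2+, so n(Fe^2+) = 0.001899 x 5/1 = 0.009496 mol.
[Fe^2+] = 0.009496 / 0.03500 L = 0.271 M.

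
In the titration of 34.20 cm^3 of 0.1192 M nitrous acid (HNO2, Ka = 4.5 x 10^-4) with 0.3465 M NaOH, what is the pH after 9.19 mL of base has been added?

3.90

Initial n(HNO2) = 0.1192 x 0.03420 = 0.004077 mol.
n(NaOH) added = 0.3465 x 0.009190 = 0.003184 mol, converting that many moles of HNO2 to NO2-.
Remaining n(HNO2) = 0.0008923 mol; n(NO2-) = 0.003184 mol.
By Henderson-Hasselbalch, pH = pKa + log([A^-]/[HA]) = 3.35 + log(0.003184/0.0008923) = 3.35 + (+0.55) = 3.90.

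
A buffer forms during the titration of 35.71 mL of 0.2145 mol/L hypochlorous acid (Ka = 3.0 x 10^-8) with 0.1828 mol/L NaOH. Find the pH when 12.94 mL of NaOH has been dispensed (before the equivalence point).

7.17

Initial n(HClO) = 0.2145 x 0.03571 = 0.007660 mol.
n(NaOH) added = 0.1828 x 0.01294 = 0.002365 mol, converting that many moles of HClO to ClO-.
Remaining n(HClO) = 0.005294 mol; n(ClO-) = 0.002365 mol.
By Henderson-Hasselbalch, pH = pKa + log([A^-]/[HA]) = 7.52 + log(0.002365/0.005294) = 7.52 + (-0.35) = 7.17.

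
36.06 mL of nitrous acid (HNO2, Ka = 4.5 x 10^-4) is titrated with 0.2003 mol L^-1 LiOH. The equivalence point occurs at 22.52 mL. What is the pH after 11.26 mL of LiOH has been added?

11.26 mL is exactly half the equivalence volume (22.52/2), i.e. the half-equivalence point.
There, n(HA) = n(A^-), so pH = pKa = -log(4.5 x 10^-4) = 3.35.

3.35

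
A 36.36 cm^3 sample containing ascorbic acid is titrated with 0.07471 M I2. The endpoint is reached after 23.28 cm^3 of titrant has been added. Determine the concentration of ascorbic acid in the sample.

0.0478 M

n(I2) = 0.07471 x 0.02328 = 0.001739 mol.
From the balanced equation, 1 mol I2 reacts with 1 mol ascorbic acid, so n(ascorbic acid) = 0.001739 x 1/1 = 0.001739 mol.
[ascorbic acid] = 0.001739 / 0.03636 L = 0.0478 M.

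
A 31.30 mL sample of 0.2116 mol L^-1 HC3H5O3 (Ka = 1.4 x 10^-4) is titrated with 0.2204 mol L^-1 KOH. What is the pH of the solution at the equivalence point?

8.44

n(HC3H5O3) = 0.2116 x 0.03130 = 0.006623 mol; V(KOH) at equivalence = 0.006623/0.2204 = 0.03005 L.
At equivalence all the acid is converted to C3H5O3-; total volume = 0.03130 + 0.03005 = 0.06135 L, so [C3H5O3-] = 0.006623/0.06135 = 0.1080 M.
Kb = Kw/Ka = 1.0e-14 / 1.4 x 10^-4 = 7.14e-11.
[OH^-] = sqrt(Kb x [C3H5O3-]) = sqrt(7.14e-11 x 0.1080) = 2.78e-6 M.
pOH = 5.56, so pH = 14.00 - 5.56 = 8.44.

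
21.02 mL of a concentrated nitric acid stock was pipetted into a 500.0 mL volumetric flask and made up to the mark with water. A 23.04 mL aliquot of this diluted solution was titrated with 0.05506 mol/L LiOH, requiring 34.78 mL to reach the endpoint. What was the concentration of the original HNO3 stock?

n(LiOH) = 0.05506 x 0.03478 = 0.001915 mol.
n(HNO3) in the aliquot = 0.001915 mol.
[diluted HNO3] = 0.001915 / 0.02304 = 0.08312 M.
Dilution factor = 500.0/21.02 = 23.79, so [stock] = 0.08312 x 23.79 = 1.98 M.

1.98 M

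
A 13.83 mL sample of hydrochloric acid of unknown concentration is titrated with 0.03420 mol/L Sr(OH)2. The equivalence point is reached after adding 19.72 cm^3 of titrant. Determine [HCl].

0.0975 M

n(Sr(OH)2) delivered = 0.03420 x 0.01972 = 0.0006744 mol.
The reaction is 2 HCl + 1 Sr(OH)2, so n(HCl) = 0.0006744 x 2/1 = 0.001349 mol.
[HCl] = 0.001349 mol / 0.01383 L = 0.0975 M.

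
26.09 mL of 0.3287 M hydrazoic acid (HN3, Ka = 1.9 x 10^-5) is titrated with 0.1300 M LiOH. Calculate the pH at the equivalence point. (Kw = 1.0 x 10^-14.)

n(HN3) = 0.3287 x 0.02609 = 0.008576 mol; V(LiOH) at equivalence = 0.008576/0.1300 = 0.06597 L.
At equivalence all the acid is converted to N3-; total volume = 0.02609 + 0.06597 = 0.09206 L, so [N3-] = 0.008576/0.09206 = 0.09316 M.
Kb = Kw/Ka = 1.0e-14 / 1.9 x 10^-5 = 5.26e-10.
[OH^-] = sqrt(Kb x [N3-]) = sqrt(5.26e-10 x 0.09316) = 7.00e-6 M.
pOH = 5.15, so pH = 14.00 - 5.15 = 8.85.

8.85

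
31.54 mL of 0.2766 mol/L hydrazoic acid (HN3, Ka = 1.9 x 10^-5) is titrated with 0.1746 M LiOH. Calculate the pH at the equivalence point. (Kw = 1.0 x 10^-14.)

8.88

n(HN3) = 0.2766 x 0.03154 = 0.008724 mol; V(LiOH) at equivalence = 0.008724/0.1746 = 0.04997 L.
At equivalence all the acid is converted to N3-; total volume = 0.03154 + 0.04997 = 0.08151 L, so [N3-] = 0.008724/0.08151 = 0.1070 M.
Kb = Kw/Ka = 1.0e-14 / 1.9 x 10^-5 = 5.26e-10.
[OH^-] = sqrt(Kb x [N3-]) = sqrt(5.26e-10 x 0.1070) = 7.51e-6 M.
pOH = 5.12, so pH = 14.00 - 5.12 = 8.88.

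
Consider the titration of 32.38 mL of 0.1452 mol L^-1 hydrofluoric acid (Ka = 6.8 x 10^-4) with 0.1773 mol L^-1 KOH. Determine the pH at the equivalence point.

n(HF) = 0.1452 x 0.03238 = 0.004702 mol; V(KOH) at equivalence = 0.004702/0.1773 = 0.02652 L.
At equivalence all the acid is converted to F-; total volume = 0.03238 + 0.02652 = 0.05890 L, so [F-] = 0.004702/0.05890 = 0.07983 M.
Kb = Kw/Ka = 1.0e-14 / 6.8 x 10^-4 = 1.47e-11.
[OH^-] = sqrt(Kb x [F-]) = sqrt(1.47e-11 x 0.07983) = 1.08e-6 M.
pOH = 5.97, so pH = 14.00 - 5.97 = 8.03.

8.03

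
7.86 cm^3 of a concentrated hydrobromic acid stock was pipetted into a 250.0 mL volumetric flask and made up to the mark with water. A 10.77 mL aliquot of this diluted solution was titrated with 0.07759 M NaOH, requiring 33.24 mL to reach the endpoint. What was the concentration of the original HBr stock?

n(NaOH) = 0.07759 x 0.03324 = 0.002579 mol.
n(HBr) in the aliquot = 0.002579 mol.
[diluted HBr] = 0.002579 / 0.01077 = 0.2395 M.
Dilution factor = 250.0/7.860 = 31.81, so [stock] = 0.2395 x 31.81 = 7.62 M.

7.62 M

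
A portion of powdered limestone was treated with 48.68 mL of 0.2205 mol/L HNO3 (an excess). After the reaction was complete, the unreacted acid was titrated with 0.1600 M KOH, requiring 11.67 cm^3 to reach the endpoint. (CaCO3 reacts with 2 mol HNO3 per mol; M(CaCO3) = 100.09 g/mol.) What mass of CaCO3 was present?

0.444 g

Total n(HNO3) added = 0.2205 x 0.04868 = 0.01073 mol.
n(KOH) used = 0.1600 x 0.01167 = 0.001867 mol, which equals the excess n(HNO3).
So n(HNO3) consumed by the sample = 0.01073 - 0.001867 = 0.008867 mol.
n(CaCO3) = 0.008867 / 2 = 0.004433 mol.
mass = 0.004433 mol x 100.09 g/mol = 0.444 g.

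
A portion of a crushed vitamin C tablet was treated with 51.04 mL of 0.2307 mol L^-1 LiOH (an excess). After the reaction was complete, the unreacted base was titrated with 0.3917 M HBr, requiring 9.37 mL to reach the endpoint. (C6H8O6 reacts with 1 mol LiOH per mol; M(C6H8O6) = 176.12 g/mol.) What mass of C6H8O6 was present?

1.43 g

Total n(LiOH) added = 0.2307 x 0.05104 = 0.01177 mol.
n(HBr) used = 0.3917 x 0.009370 = 0.003670 mol, which equals the excess n(LiOH).
So n(LiOH) consumed by the sample = 0.01177 - 0.003670 = 0.008105 mol.
n(C6H8O6) = 0.008105 / 1 = 0.008105 mol.
mass = 0.008105 mol x 176.12 g/mol = 1.43 g.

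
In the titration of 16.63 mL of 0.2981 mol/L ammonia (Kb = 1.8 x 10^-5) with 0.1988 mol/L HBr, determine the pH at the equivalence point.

5.09

n(NH3) = 0.2981 x 0.01663 = 0.004957 mol; V(HBr) at equivalence = 0.004957/0.1988 = 0.02494 L.
At equivalence the base is fully converted to NH4+; total volume = 0.04157 L, so [NH4+] = 0.004957/0.04157 = 0.1193 M.
Ka(NH4+) = Kw/Kb = 1.0e-14 / 1.8 x 10^-5 = 5.56e-10.
[H^+] = sqrt(Ka x [NH4+]) = sqrt(5.56e-10 x 0.1193) = 8.14e-6 M.
pH = -log(8.14e-6) = 5.09.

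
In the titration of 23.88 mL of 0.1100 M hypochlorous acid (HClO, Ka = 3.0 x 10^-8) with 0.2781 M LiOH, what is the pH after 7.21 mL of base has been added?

8.03

Initial n(HClO) = 0.1100 x 0.02388 = 0.002627 mol.
n(LiOH) added = 0.2781 x 0.007210 = 0.002005 mol, converting that many moles of HClO to ClO-.
Remaining n(HClO) = 0.0006217 mol; n(ClO-) = 0.002005 mol.
By Henderson-Hasselbalch, pH = pKa + log([A^-]/[HA]) = 7.52 + log(0.002005/0.0006217) = 7.52 + (+0.51) = 8.03.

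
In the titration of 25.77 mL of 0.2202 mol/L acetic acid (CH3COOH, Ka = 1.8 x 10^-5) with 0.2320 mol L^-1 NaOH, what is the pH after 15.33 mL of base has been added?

4.97

Initial n(CH3COOH) = 0.2202 x 0.02577 = 0.005675 mol.
n(NaOH) added = 0.2320 x 0.01533 = 0.003557 mol, converting that many moles of CH3COOH to CH3COO-.
Remaining n(CH3COOH) = 0.002118 mol; n(CH3COO-) = 0.003557 mol.
By Henderson-Hasselbalch, pH = pKa + log([A^-]/[HA]) = 4.74 + log(0.003557/0.002118) = 4.74 + (+0.23) = 4.97.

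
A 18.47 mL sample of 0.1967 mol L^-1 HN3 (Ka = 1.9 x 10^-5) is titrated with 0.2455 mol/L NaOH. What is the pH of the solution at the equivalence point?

8.88

n(HN3) = 0.1967 x 0.01847 = 0.003633 mol; V(NaOH) at equivalence = 0.003633/0.2455 = 0.01480 L.
At equivalence all the acid is converted to N3-; total volume = 0.01847 + 0.01480 = 0.03327 L, so [N3-] = 0.003633/0.03327 = 0.1092 M.
Kb = Kw/Ka = 1.0e-14 / 1.9 x 10^-5 = 5.26e-10.
[OH^-] = sqrt(Kb x [N3-]) = sqrt(5.26e-10 x 0.1092) = 7.58e-6 M.
pOH = 5.12, so pH = 14.00 - 5.12 = 8.88.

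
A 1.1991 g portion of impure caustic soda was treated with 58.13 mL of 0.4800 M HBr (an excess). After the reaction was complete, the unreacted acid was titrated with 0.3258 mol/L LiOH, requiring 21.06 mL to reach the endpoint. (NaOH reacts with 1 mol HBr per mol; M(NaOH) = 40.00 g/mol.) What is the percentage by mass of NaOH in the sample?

Total n(HBr) added = 0.4800 x 0.05813 = 0.02790 mol.
n(LiOH) used = 0.3258 x 0.02106 = 0.006861 mol, which equals the excess n(HBr).
So n(HBr) consumed by the sample = 0.02790 - 0.006861 = 0.02104 mol.
n(NaOH) = 0.02104 / 1 = 0.02104 mol.
mass NaOH = 0.02104 x 40.00 = 0.8416 g, so %NaOH = 0.8416/1.1991 x 100 = 70.2%.

70.2%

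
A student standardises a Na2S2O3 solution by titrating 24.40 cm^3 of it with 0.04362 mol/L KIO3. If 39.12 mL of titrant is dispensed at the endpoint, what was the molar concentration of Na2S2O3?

n(KIO3) = 0.04362 x 0.03912 = 0.001706 mol.
From the balanced equation, 1 mol KIO3 reacts with 6 mol Na2S2O3, so n(Na2S2O3) = 0.001706 x 6/1 = 0.01024 mol.
[Na2S2O3] = 0.01024 / 0.02440 L = 0.420 M.

0.420 M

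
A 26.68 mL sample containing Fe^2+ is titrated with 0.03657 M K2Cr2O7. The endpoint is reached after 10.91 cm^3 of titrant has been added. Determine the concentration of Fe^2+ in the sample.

n(K2Cr2O7) = 0.03657 x 0.01091 = 0.0003990 mol.
From the balanced equation, 1 mol K2Cr2O7 reacts with 6 mol Fe^2+, so n(Fe^2+) = 0.0003990 x 6/1 = 0.002394 mol.
[Fe^2+] = 0.002394 / 0.02668 L = 0.0897 M.

0.0897 M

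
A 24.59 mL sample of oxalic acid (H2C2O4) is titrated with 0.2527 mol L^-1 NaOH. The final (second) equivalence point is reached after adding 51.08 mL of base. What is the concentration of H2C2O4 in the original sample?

n(NaOH) = 0.2527 x 0.05108 = 0.01291 mol.
At the final (second) equivalence point, 2 mol OH^- react per mol H2C2O4, so n(H2C2O4) = 0.01291 / 2 = 0.006454 mol.
[H2C2O4] = 0.006454 / 0.02459 L = 0.262 M.

0.262 M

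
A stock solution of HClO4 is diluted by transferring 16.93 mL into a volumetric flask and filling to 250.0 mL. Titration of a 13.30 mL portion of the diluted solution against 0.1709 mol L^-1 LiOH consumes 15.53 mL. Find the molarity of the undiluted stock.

2.95 M

n(LiOH) = 0.1709 x 0.01553 = 0.002654 mol.
n(HClO4) in the aliquot = 0.002654 mol.
[diluted HClO4] = 0.002654 / 0.01330 = 0.1996 M.
Dilution factor = 250.0/16.93 = 14.77, so [stock] = 0.1996 x 14.77 = 2.95 M.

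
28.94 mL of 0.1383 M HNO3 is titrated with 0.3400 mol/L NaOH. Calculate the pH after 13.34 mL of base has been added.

n(acid) = 0.1383 x 0.02894 = 0.004002 mol; n(NaOH) added = 0.3400 x 0.01334 = 0.004536 mol.
Base is in excess by 0.004536 - 0.004002 = 0.0005332 mol in a total volume of 0.04228 L.
[OH^-] = 0.0005332/0.04228 = 0.01261 M, so pOH = 1.90 and pH = 14.00 - 1.90 = 12.10.

12.10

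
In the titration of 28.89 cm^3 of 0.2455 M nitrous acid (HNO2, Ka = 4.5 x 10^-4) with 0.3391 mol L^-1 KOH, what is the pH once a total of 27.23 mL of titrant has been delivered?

n(acid) = 0.2455 x 0.02889 = 0.007092 mol; n(KOH) added = 0.3391 x 0.02723 = 0.009234 mol.
Base is in excess by 0.009234 - 0.007092 = 0.002141 mol in a total volume of 0.05612 L.
[OH^-] = 0.002141/0.05612 = 0.03815 M, so pOH = 1.42 and pH = 14.00 - 1.42 = 12.58.

12.58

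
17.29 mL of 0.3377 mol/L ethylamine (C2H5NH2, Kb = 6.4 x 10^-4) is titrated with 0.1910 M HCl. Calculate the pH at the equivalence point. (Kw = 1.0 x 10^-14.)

n(C2H5NH2) = 0.3377 x 0.01729 = 0.005839 mol; V(HCl) at equivalence = 0.005839/0.1910 = 0.03057 L.
At equivalence the base is fully converted to C2H5NH3+; total volume = 0.04786 L, so [C2H5NH3+] = 0.005839/0.04786 = 0.1220 M.
Ka(C2H5NH3+) = Kw/Kb = 1.0e-14 / 6.4 x 10^-4 = 1.56e-11.
[H^+] = sqrt(Ka x [C2H5NH3+]) = sqrt(1.56e-11 x 0.1220) = 1.38e-6 M.
pH = -log(1.38e-6) = 5.86.

5.86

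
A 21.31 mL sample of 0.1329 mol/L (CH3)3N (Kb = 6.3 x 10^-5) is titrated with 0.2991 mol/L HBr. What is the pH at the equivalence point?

5.42

n((CH3)3N) = 0.1329 x 0.02131 = 0.002832 mol; V(HBr) at equivalence = 0.002832/0.2991 = 0.009469 L.
At equivalence the base is fully converted to (CH3)3NH+; total volume = 0.03078 L, so [(CH3)3NH+] = 0.002832/0.03078 = 0.09201 M.
Ka((CH3)3NH+) = Kw/Kb = 1.0e-14 / 6.3 x 10^-5 = 1.59e-10.
[H^+] = sqrt(Ka x [(CH3)3NH+]) = sqrt(1.59e-10 x 0.09201) = 3.82e-6 M.
pH = -log(3.82e-6) = 5.42.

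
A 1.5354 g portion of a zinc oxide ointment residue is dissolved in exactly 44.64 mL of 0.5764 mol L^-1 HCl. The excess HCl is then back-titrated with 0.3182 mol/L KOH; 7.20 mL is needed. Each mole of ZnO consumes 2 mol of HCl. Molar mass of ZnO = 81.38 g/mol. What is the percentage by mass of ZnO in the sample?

62.1%

Total n(HCl) added = 0.5764 x 0.04464 = 0.02573 mol.
n(KOH) used = 0.3182 x 0.007200 = 0.002291 mol, which equals the excess n(HCl).
So n(HCl) consumed by the sample = 0.02573 - 0.002291 = 0.02344 mol.
n(ZnO) = 0.02344 / 2 = 0.01172 mol.
mass ZnO = 0.01172 x 81.38 = 0.9538 g, so %ZnO = 0.9538/1.5354 x 100 = 62.1%.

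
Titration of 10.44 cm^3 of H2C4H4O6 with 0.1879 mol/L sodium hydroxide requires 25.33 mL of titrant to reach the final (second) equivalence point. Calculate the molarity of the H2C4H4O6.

n(NaOH) = 0.1879 x 0.02533 = 0.004760 mol.
At the final (second) equivalence point, 2 mol OH^- react per mol H2C4H4O6, so n(H2C4H4O6) = 0.004760 / 2 = 0.002380 mol.
[H2C4H4O6] = 0.002380 / 0.01044 L = 0.228 M.

0.228 M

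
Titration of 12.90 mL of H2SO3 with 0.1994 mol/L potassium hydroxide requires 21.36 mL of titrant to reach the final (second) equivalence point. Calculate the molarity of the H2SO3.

n(KOH) = 0.1994 x 0.02136 = 0.004259 mol.
At the final (second) equivalence point, 2 mol OH^- react per mol H2SO3, so n(H2SO3) = 0.004259 / 2 = 0.002130 mol.
[H2SO3] = 0.002130 / 0.01290 L = 0.165 M.

0.165 M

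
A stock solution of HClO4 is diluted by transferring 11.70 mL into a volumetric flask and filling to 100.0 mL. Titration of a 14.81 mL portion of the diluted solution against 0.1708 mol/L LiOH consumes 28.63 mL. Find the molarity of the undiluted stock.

2.82 M

n(LiOH) = 0.1708 x 0.02863 = 0.004890 mol.
n(HClO4) in the aliquot = 0.004890 mol.
[diluted HClO4] = 0.004890 / 0.01481 = 0.3302 M.
Dilution factor = 100.0/11.70 = 8.547, so [stock] = 0.3302 x 8.547 = 2.82 M.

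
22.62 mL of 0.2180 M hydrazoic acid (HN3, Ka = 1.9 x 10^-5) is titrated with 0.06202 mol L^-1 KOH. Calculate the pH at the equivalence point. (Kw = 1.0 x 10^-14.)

8.70

n(HN3) = 0.2180 x 0.02262 = 0.004931 mol; V(KOH) at equivalence = 0.004931/0.06202 = 0.07951 L.
At equivalence all the acid is converted to N3-; total volume = 0.02262 + 0.07951 = 0.1021 L, so [N3-] = 0.004931/0.1021 = 0.04828 M.
Kb = Kw/Ka = 1.0e-14 / 1.9 x 10^-5 = 5.26e-10.
[OH^-] = sqrt(Kb x [N3-]) = sqrt(5.26e-10 x 0.04828) = 5.04e-6 M.
pOH = 5.30, so pH = 14.00 - 5.30 = 8.70.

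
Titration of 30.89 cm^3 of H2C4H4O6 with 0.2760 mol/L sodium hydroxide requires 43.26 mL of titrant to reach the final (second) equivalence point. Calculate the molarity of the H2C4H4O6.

0.193 M

n(NaOH) = 0.2760 x 0.04326 = 0.01194 mol.
At the final (second) equivalence point, 2 mol OH^- react per mol H2C4H4O6, so n(H2C4H4O6) = 0.01194 / 2 = 0.005970 mol.
[H2C4H4O6] = 0.005970 / 0.03089 L = 0.193 M.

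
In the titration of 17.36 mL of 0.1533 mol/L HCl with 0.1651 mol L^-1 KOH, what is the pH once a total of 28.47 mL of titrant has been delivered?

n(acid) = 0.1533 x 0.01736 = 0.002661 mol; n(KOH) added = 0.1651 x 0.02847 = 0.004700 mol.
Base is in excess by 0.004700 - 0.002661 = 0.002039 mol in a total volume of 0.04583 L.
[OH^-] = 0.002039/0.04583 = 0.04449 M, so pOH = 1.35 and pH = 14.00 - 1.35 = 12.65.

12.65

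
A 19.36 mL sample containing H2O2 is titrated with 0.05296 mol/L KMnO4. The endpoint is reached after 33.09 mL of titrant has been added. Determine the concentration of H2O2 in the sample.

0.226 M

n(KMnO4) = 0.05296 x 0.03309 = 0.001752 mol.
From the balanced equation, 2 mol KMnO4 reacts with 5 mol H2O2, so n(H2O2) = 0.001752 x 5/2 = 0.004381 mol.
[H2O2] = 0.004381 / 0.01936 L = 0.226 M.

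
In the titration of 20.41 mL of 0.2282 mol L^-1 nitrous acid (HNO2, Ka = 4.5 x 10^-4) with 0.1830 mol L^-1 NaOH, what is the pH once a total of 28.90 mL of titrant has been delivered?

n(acid) = 0.2282 x 0.02041 = 0.004658 mol; n(NaOH) added = 0.1830 x 0.02890 = 0.005289 mol.
Base is in excess by 0.005289 - 0.004658 = 0.0006311 mol in a total volume of 0.04931 L.
[OH^-] = 0.0006311/0.04931 = 0.01280 M, so pOH = 1.89 and pH = 14.00 - 1.89 = 12.11.

12.11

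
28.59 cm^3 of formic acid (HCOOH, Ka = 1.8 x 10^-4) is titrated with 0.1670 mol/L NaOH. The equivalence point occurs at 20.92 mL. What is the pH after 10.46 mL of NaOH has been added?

10.46 mL is exactly half the equivalence volume (20.92/2), i.e. the half-equivalence point.
There, n(HA) = n(A^-), so pH = pKa = -log(1.8 x 10^-4) = 3.74.

3.74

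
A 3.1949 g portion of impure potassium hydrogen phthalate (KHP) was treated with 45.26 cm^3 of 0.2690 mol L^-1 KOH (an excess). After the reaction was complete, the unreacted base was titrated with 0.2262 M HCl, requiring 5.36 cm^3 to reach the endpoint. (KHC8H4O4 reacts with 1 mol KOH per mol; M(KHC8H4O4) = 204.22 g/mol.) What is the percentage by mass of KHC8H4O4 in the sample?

Total n(KOH) added = 0.2690 x 0.04526 = 0.01217 mol.
n(HCl) used = 0.2262 x 0.005360 = 0.001212 mol, which equals the excess n(KOH).
So n(KOH) consumed by the sample = 0.01217 - 0.001212 = 0.01096 mol.
n(KHC8H4O4) = 0.01096 / 1 = 0.01096 mol.
mass KHC8H4O4 = 0.01096 x 204.22 = 2.239 g, so %KHC8H4O4 = 2.239/3.1949 x 100 = 70.1%.

70.1%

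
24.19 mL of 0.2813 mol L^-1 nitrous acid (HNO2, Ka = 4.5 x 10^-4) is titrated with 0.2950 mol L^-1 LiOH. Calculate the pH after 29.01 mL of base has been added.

12.52

n(acid) = 0.2813 x 0.02419 = 0.006805 mol; n(LiOH) added = 0.2950 x 0.02901 = 0.008558 mol.
Base is in excess by 0.008558 - 0.006805 = 0.001753 mol in a total volume of 0.05320 L.
[OH^-] = 0.001753/0.05320 = 0.03296 M, so pOH = 1.48 and pH = 14.00 - 1.48 = 12.52.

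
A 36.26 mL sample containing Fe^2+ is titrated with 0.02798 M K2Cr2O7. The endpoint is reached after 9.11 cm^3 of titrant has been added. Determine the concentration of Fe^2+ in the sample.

0.0422 M

n(K2Cr2O7) = 0.02798 x 0.009110 = 0.0002549 mol.
From the balanced equation, 1 mol K2Cr2O7 reacts with 6 mol Fe^2+, so n(Fe^2+) = 0.0002549 x 6/1 = 0.001529 mol.
[Fe^2+] = 0.001529 / 0.03626 L = 0.0422 M.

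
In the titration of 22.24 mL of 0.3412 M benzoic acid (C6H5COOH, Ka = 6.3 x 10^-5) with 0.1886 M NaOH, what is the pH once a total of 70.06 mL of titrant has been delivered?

12.78

n(acid) = 0.3412 x 0.02224 = 0.007588 mol; n(NaOH) added = 0.1886 x 0.07006 = 0.01321 mol.
Base is in excess by 0.01321 - 0.007588 = 0.005625 mol in a total volume of 0.09230 L.
[OH^-] = 0.005625/0.09230 = 0.06094 M, so pOH = 1.22 and pH = 14.00 - 1.22 = 12.78.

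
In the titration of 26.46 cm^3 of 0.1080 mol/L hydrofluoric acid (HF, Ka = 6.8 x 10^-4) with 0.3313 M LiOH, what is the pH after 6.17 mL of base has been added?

3.57

Initial n(HF) = 0.1080 x 0.02646 = 0.002858 mol.
n(LiOH) added = 0.3313 x 0.006170 = 0.002044 mol, converting that many moles of HF to F-.
Remaining n(HF) = 0.0008136 mol; n(F-) = 0.002044 mol.
By Henderson-Hasselbalch, pH = pKa + log([A^-]/[HA]) = 3.17 + log(0.002044/0.0008136) = 3.17 + (+0.40) = 3.57.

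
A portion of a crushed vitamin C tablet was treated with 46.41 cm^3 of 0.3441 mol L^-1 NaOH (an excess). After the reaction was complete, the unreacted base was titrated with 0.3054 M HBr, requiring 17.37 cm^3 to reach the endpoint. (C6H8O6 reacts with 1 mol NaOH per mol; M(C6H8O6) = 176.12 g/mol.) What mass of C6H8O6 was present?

1.88 g

Total n(NaOH) added = 0.3441 x 0.04641 = 0.01597 mol.
n(HBr) used = 0.3054 x 0.01737 = 0.005305 mol, which equals the excess n(NaOH).
So n(NaOH) consumed by the sample = 0.01597 - 0.005305 = 0.01066 mol.
n(C6H8O6) = 0.01066 / 1 = 0.01066 mol.
mass = 0.01066 mol x 176.12 g/mol = 1.88 g.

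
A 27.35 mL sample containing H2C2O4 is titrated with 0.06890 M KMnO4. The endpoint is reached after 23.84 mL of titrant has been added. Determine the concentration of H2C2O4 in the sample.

0.150 M

n(KMnO4) = 0.06890 x 0.02384 = 0.001643 mol.
From the balanced equation, 2 mol KMnO4 reacts with 5 mol H2C2O4, so n(H2C2O4) = 0.001643 x 5/2 = 0.004106 mol.
[H2C2O4] = 0.004106 / 0.02735 L = 0.150 M.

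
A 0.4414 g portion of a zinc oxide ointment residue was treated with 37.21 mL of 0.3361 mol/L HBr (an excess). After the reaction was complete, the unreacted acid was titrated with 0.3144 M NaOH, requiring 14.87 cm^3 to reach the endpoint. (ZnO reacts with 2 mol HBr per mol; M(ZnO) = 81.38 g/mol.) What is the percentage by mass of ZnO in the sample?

72.2%

Total n(HBr) added = 0.3361 x 0.03721 = 0.01251 mol.
n(NaOH) used = 0.3144 x 0.01487 = 0.004675 mol, which equals the excess n(HBr).
So n(HBr) consumed by the sample = 0.01251 - 0.004675 = 0.007831 mol.
n(ZnO) = 0.007831 / 2 = 0.003916 mol.
mass ZnO = 0.003916 x 81.38 = 0.3186 g, so %ZnO = 0.3186/0.4414 x 100 = 72.2%.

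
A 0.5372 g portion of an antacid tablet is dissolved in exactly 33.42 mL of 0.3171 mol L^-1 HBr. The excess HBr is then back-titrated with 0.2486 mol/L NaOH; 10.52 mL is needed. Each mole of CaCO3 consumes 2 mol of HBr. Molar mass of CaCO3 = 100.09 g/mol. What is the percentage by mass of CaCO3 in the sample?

Total n(HBr) added = 0.3171 x 0.03342 = 0.01060 mol.
n(NaOH) used = 0.2486 x 0.01052 = 0.002615 mol, which equals the excess n(HBr).
So n(HBr) consumed by the sample = 0.01060 - 0.002615 = 0.007982 mol.
n(CaCO3) = 0.007982 / 2 = 0.003991 mol.
mass CaCO3 = 0.003991 x 100.09 = 0.3995 g, so %CaCO3 = 0.3995/0.5372 x 100 = 74.4%.

74.4%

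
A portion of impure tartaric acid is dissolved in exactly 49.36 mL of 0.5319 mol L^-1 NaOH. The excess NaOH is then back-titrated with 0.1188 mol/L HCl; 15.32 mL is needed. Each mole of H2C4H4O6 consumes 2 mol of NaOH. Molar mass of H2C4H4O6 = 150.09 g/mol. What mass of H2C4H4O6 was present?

Total n(NaOH) added = 0.5319 x 0.04936 = 0.02625 mol.
n(HCl) used = 0.1188 x 0.01532 = 0.001820 mol, which equals the excess n(NaOH).
So n(NaOH) consumed by the sample = 0.02625 - 0.001820 = 0.02443 mol.
n(H2C4H4O6) = 0.02443 / 2 = 0.01222 mol.
mass = 0.01222 mol x 150.09 g/mol = 1.83 g.

1.83 g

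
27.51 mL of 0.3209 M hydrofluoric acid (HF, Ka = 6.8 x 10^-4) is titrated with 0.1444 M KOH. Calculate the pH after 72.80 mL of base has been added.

n(acid) = 0.3209 x 0.02751 = 0.008828 mol; n(KOH) added = 0.1444 x 0.07280 = 0.01051 mol.
Base is in excess by 0.01051 - 0.008828 = 0.001684 mol in a total volume of 0.1003 L.
[OH^-] = 0.001684/0.1003 = 0.01679 M, so pOH = 1.77 and pH = 14.00 - 1.77 = 12.23.

12.23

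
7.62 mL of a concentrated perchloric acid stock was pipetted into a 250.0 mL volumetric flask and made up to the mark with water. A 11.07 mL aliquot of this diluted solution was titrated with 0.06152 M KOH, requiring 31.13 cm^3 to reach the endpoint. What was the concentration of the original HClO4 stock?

5.68 M

n(KOH) = 0.06152 x 0.03113 = 0.001915 mol.
n(HClO4) in the aliquot = 0.001915 mol.
[diluted HClO4] = 0.001915 / 0.01107 = 0.1730 M.
Dilution factor = 250.0/7.620 = 32.81, so [stock] = 0.1730 x 32.81 = 5.68 M.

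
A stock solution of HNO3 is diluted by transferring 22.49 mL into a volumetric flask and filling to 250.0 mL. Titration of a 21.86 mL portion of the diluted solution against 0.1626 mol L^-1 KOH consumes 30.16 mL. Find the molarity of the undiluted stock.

2.49 M

n(KOH) = 0.1626 x 0.03016 = 0.004904 mol.
n(HNO3) in the aliquot = 0.004904 mol.
[diluted HNO3] = 0.004904 / 0.02186 = 0.2243 M.
Dilution factor = 250.0/22.49 = 11.12, so [stock] = 0.2243 x 11.12 = 2.49 M.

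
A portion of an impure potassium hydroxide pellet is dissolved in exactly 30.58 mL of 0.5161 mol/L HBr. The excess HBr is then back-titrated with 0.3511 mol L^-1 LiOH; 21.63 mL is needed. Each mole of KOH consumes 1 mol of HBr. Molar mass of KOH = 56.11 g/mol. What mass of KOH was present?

Total n(HBr) added = 0.5161 x 0.03058 = 0.01578 mol.
n(LiOH) used = 0.3511 x 0.02163 = 0.007594 mol, which equals the excess n(HBr).
So n(HBr) consumed by the sample = 0.01578 - 0.007594 = 0.008188 mol.
n(KOH) = 0.008188 / 1 = 0.008188 mol.
mass = 0.008188 mol x 56.11 g/mol = 0.459 g.

0.459 g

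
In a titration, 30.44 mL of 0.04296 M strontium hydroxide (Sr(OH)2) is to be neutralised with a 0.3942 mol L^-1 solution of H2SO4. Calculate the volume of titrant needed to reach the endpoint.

n(Sr(OH)2) = 0.04296 mol/L x 0.03044 L = 0.001308 mol.
At equivalence n(H2SO4) = n(Sr(OH)2) = 0.001308 mol.
V(H2SO4) = 0.001308 / 0.3942 = 0.003317 L = 3.32 mL.

3.32 mL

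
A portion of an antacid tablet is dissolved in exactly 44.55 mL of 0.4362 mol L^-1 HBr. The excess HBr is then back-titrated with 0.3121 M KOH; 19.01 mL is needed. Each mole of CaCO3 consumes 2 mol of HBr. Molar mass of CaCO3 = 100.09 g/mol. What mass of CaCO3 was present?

Total n(HBr) added = 0.4362 x 0.04455 = 0.01943 mol.
n(KOH) used = 0.3121 x 0.01901 = 0.005933 mol, which equals the excess n(HBr).
So n(HBr) consumed by the sample = 0.01943 - 0.005933 = 0.01350 mol.
n(CaCO3) = 0.01350 / 2 = 0.006750 mol.
mass = 0.006750 mol x 100.09 g/mol = 0.676 g.

0.676 g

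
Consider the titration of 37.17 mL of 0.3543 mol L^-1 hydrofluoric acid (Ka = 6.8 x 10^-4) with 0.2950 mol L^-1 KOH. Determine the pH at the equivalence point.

n(HF) = 0.3543 x 0.03717 = 0.01317 mol; V(KOH) at equivalence = 0.01317/0.2950 = 0.04464 L.
At equivalence all the acid is converted to F-; total volume = 0.03717 + 0.04464 = 0.08181 L, so [F-] = 0.01317/0.08181 = 0.1610 M.
Kb = Kw/Ka = 1.0e-14 / 6.8 x 10^-4 = 1.47e-11.
[OH^-] = sqrt(Kb x [F-]) = sqrt(1.47e-11 x 0.1610) = 1.54e-6 M.
pOH = 5.81, so pH = 14.00 - 5.81 = 8.19.

8.19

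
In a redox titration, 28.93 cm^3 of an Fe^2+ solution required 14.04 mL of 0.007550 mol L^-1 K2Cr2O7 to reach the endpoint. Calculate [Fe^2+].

0.0220 M

n(K2Cr2O7) = 0.007550 x 0.01404 = 0.0001060 mol.
From the balanced equation, 1 mol K2Cr2O7 reacts with 6 mol Fe^2+, so n(Fe^2+) = 0.0001060 x 6/1 = 0.0006360 mol.
[Fe^2+] = 0.0006360 / 0.02893 L = 0.0220 M.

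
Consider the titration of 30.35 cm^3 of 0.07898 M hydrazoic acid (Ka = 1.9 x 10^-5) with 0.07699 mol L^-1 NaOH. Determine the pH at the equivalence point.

8.66

n(HN3) = 0.07898 x 0.03035 = 0.002397 mol; V(NaOH) at equivalence = 0.002397/0.07699 = 0.03113 L.
At equivalence all the acid is converted to N3-; total volume = 0.03035 + 0.03113 = 0.06148 L, so [N3-] = 0.002397/0.06148 = 0.03899 M.
Kb = Kw/Ka = 1.0e-14 / 1.9 x 10^-5 = 5.26e-10.
[OH^-] = sqrt(Kb x [N3-]) = sqrt(5.26e-10 x 0.03899) = 4.53e-6 M.
pOH = 5.34, so pH = 14.00 - 5.34 = 8.66.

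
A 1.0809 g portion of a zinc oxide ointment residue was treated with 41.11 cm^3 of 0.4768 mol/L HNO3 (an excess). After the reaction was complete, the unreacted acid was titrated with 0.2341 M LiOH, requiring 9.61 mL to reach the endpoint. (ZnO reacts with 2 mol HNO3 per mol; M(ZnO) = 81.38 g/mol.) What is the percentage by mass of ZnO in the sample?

Total n(HNO3) added = 0.4768 x 0.04111 = 0.01960 mol.
n(LiOH) used = 0.2341 x 0.009610 = 0.002250 mol, which equals the excess n(HNO3).
So n(HNO3) consumed by the sample = 0.01960 - 0.002250 = 0.01735 mol.
n(ZnO) = 0.01735 / 2 = 0.008676 mol.
mass ZnO = 0.008676 x 81.38 = 0.7060 g, so %ZnO = 0.7060/1.0809 x 100 = 65.3%.

65.3%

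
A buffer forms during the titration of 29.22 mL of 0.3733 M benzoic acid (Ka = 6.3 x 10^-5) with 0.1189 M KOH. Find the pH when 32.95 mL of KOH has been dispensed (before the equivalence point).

3.95

Initial n(C6H5COOH) = 0.3733 x 0.02922 = 0.01091 mol.
n(KOH) added = 0.1189 x 0.03295 = 0.003918 mol, converting that many moles of C6H5COOH to C6H5COO-.
Remaining n(C6H5COOH) = 0.006990 mol; n(C6H5COO-) = 0.003918 mol.
By Henderson-Hasselbalch, pH = pKa + log([A^-]/[HA]) = 4.20 + log(0.003918/0.006990) = 4.20 + (-0.25) = 3.95.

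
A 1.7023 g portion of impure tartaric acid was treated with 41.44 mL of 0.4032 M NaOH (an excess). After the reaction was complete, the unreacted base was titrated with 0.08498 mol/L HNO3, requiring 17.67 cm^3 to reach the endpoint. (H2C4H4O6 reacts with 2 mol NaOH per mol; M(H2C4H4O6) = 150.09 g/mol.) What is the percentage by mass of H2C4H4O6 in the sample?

Total n(NaOH) added = 0.4032 x 0.04144 = 0.01671 mol.
n(HNO3) used = 0.08498 x 0.01767 = 0.001502 mol, which equals the excess n(NaOH).
So n(NaOH) consumed by the sample = 0.01671 - 0.001502 = 0.01521 mol.
n(H2C4H4O6) = 0.01521 / 2 = 0.007604 mol.
mass H2C4H4O6 = 0.007604 x 150.09 = 1.141 g, so %H2C4H4O6 = 1.141/1.7023 x 100 = 67.0%.

67.0%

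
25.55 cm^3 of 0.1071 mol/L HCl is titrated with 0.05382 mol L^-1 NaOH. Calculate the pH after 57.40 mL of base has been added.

11.63

n(acid) = 0.1071 x 0.02555 = 0.002736 mol; n(NaOH) added = 0.05382 x 0.05740 = 0.003089 mol.
Base is in excess by 0.003089 - 0.002736 = 0.0003529 mol in a total volume of 0.08295 L.
[OH^-] = 0.0003529/0.08295 = 0.004254 M, so pOH = 2.37 and pH = 14.00 - 2.37 = 11.63.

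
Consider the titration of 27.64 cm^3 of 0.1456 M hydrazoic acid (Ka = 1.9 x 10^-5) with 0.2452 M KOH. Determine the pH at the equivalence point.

8.84

n(HN3) = 0.1456 x 0.02764 = 0.004024 mol; V(KOH) at equivalence = 0.004024/0.2452 = 0.01641 L.
At equivalence all the acid is converted to N3-; total volume = 0.02764 + 0.01641 = 0.04405 L, so [N3-] = 0.004024/0.04405 = 0.09135 M.
Kb = Kw/Ka = 1.0e-14 / 1.9 x 10^-5 = 5.26e-10.
[OH^-] = sqrt(Kb x [N3-]) = sqrt(5.26e-10 x 0.09135) = 6.93e-6 M.
pOH = 5.16, so pH = 14.00 - 5.16 = 8.84.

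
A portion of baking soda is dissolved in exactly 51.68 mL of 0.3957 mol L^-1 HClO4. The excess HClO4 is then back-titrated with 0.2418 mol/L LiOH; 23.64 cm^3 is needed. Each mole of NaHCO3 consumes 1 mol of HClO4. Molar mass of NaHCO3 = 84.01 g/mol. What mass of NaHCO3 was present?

1.24 g

Total n(HClO4) added = 0.3957 x 0.05168 = 0.02045 mol.
n(LiOH) used = 0.2418 x 0.02364 = 0.005716 mol, which equals the excess n(HClO4).
So n(HClO4) consumed by the sample = 0.02045 - 0.005716 = 0.01473 mol.
n(NaHCO3) = 0.01473 / 1 = 0.01473 mol.
mass = 0.01473 mol x 84.01 g/mol = 1.24 g.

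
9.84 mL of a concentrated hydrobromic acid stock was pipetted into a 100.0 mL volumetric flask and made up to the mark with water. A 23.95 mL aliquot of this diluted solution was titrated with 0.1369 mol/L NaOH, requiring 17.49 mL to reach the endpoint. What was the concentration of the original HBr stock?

1.02 M

n(NaOH) = 0.1369 x 0.01749 = 0.002394 mol.
n(HBr) in the aliquot = 0.002394 mol.
[diluted HBr] = 0.002394 / 0.02395 = 0.09997 M.
Dilution factor = 100.0/9.840 = 10.16, so [stock] = 0.09997 x 10.16 = 1.02 M.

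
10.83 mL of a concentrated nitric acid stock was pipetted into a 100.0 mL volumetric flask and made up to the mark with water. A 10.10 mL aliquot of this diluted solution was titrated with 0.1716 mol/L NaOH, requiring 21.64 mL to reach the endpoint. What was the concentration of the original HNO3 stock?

3.39 M

n(NaOH) = 0.1716 x 0.02164 = 0.003713 mol.
n(HNO3) in the aliquot = 0.003713 mol.
[diluted HNO3] = 0.003713 / 0.01010 = 0.3677 M.
Dilution factor = 100.0/10.83 = 9.234, so [stock] = 0.3677 x 9.234 = 3.39 M.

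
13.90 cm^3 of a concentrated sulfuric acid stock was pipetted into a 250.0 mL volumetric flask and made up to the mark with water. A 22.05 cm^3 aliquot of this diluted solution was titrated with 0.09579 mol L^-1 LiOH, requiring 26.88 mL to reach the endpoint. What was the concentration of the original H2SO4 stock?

n(LiOH) = 0.09579 x 0.02688 = 0.002575 mol.
n(H2SO4) in the aliquot = 0.002575 x 1/2 = 0.001287 mol.
[diluted H2SO4] = 0.001287 / 0.02205 = 0.05839 M.
Dilution factor = 250.0/13.90 = 17.99, so [stock] = 0.05839 x 17.99 = 1.05 M.

1.05 M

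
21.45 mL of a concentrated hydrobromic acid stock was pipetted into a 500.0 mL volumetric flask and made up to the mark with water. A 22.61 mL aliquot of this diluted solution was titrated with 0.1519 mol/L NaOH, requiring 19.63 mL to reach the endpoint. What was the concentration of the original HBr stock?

n(NaOH) = 0.1519 x 0.01963 = 0.002982 mol.
n(HBr) in the aliquot = 0.002982 mol.
[diluted HBr] = 0.002982 / 0.02261 = 0.1319 M.
Dilution factor = 500.0/21.45 = 23.31, so [stock] = 0.1319 x 23.31 = 3.07 M.

3.07 M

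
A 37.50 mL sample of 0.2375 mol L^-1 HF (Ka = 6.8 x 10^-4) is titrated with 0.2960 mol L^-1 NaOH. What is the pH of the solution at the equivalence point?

8.14

n(HF) = 0.2375 x 0.03750 = 0.008906 mol; V(NaOH) at equivalence = 0.008906/0.2960 = 0.03009 L.
At equivalence all the acid is converted to F-; total volume = 0.03750 + 0.03009 = 0.06759 L, so [F-] = 0.008906/0.06759 = 0.1318 M.
Kb = Kw/Ka = 1.0e-14 / 6.8 x 10^-4 = 1.47e-11.
[OH^-] = sqrt(Kb x [F-]) = sqrt(1.47e-11 x 0.1318) = 1.39e-6 M.
pOH = 5.86, so pH = 14.00 - 5.86 = 8.14.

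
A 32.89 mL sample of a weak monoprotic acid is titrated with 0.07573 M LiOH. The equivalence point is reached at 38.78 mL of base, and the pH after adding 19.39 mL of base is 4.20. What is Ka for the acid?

19.39 mL is half of the equivalence volume, so this is the half-equivalence point where [HA] = [A^-].
At half-equivalence pH = pKa, so pKa = 4.20.
Ka = 10^(-4.20) = 6.3 x 10^-5.

6.3 x 10^-5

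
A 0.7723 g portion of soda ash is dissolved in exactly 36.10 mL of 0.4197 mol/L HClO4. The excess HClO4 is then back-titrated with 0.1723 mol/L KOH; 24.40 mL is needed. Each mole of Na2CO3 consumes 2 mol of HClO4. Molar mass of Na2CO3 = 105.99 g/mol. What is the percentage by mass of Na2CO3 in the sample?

75.1%

Total n(HClO4) added = 0.4197 x 0.03610 = 0.01515 mol.
n(KOH) used = 0.1723 x 0.02440 = 0.004204 mol, which equals the excess n(HClO4).
So n(HClO4) consumed by the sample = 0.01515 - 0.004204 = 0.01095 mol.
n(Na2CO3) = 0.01095 / 2 = 0.005474 mol.
mass Na2CO3 = 0.005474 x 105.99 = 0.5801 g, so %Na2CO3 = 0.5801/0.7723 x 100 = 75.1%.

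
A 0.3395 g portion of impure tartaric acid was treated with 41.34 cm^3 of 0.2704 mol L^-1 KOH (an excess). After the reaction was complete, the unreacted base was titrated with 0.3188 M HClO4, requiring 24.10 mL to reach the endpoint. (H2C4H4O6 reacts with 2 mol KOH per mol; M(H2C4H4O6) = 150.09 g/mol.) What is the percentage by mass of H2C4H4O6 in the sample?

77.3%

Total n(KOH) added = 0.2704 x 0.04134 = 0.01118 mol.
n(HClO4) used = 0.3188 x 0.02410 = 0.007683 mol, which equals the excess n(KOH).
So n(KOH) consumed by the sample = 0.01118 - 0.007683 = 0.003495 mol.
n(H2C4H4O6) = 0.003495 / 2 = 0.001748 mol.
mass H2C4H4O6 = 0.001748 x 150.09 = 0.2623 g, so %H2C4H4O6 = 0.2623/0.3395 x 100 = 77.3%.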